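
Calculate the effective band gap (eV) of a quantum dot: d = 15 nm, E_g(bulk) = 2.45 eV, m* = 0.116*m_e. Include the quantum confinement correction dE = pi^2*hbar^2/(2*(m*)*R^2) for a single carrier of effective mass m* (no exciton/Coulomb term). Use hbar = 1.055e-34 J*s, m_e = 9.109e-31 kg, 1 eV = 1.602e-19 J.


Radius R = 15/2 nm = 7.5e-09 m
Confinement energy dE = pi^2 * hbar^2 / (2 * m_eff * m_e * R^2)
dE = pi^2 * (1.055e-34)^2 / (2 * 0.116 * 9.109e-31 * (7.5e-09)^2) J, divided by 1.602e-19 J/eV
dE = 0.0577 eV
Total band gap = E_g(bulk) + dE = 2.45 + 0.0577 = 2.5077 eV

2.5077


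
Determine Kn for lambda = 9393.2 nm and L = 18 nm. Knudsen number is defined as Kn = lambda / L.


Knudsen number Kn = lambda / L
Kn = 9393.2 / 18
Kn = 521.8444

521.8444


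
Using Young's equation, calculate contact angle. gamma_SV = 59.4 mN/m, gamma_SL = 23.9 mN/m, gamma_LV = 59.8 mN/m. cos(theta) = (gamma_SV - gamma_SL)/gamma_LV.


cos(theta) = (gamma_SV - gamma_SL) / gamma_LV
cos(theta) = (59.4 - 23.9) / 59.8
cos(theta) = 0.593645
theta = arccos(0.593645) = 53.58 degrees

53.58


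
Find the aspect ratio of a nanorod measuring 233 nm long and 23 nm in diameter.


Aspect ratio AR = length / diameter
AR = 233 / 23
AR = 10.13

10.13


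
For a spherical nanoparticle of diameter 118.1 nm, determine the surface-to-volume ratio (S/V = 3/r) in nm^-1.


Radius r = 118.1/2 = 59.05 nm
S/V = 3 / r = 3 / 59.05
S/V = 0.0508 nm^-1

0.0508


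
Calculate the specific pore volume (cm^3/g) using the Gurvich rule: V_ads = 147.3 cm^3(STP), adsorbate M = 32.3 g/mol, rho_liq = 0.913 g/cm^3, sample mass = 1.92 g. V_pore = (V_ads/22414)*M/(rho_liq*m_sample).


Moles adsorbed n = V_ads / 22414 = 147.3 / 22414 = 6.571785e-03 mol
Liquid volume V_liq = n * M / rho_liq = 6.571785e-03 * 32.3 / 0.913 = 0.23250 cm^3
Specific pore volume V_pore = V_liq / m_sample = 0.23250 / 1.92
V_pore = 0.1211 cm^3/g

0.1211


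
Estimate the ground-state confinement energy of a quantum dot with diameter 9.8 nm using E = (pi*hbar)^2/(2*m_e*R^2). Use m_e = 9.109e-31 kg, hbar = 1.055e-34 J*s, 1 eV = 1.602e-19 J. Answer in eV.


Radius R = 9.8/2 = 4.9 nm = 4.9e-09 m
E = (pi * 1.055e-34)^2 / (2 * 9.109e-31 * (4.9e-09)^2)
E(J) = 2.51138e-21
E = E(J) / 1.602e-19 = 0.0157 eV

0.0157


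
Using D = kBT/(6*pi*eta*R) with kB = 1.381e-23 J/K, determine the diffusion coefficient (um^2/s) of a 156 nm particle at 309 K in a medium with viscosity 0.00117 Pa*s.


Radius R = 156/2 = 78 nm = 7.8e-08 m
D = kB*T / (6*pi*eta*R)
D = 1.381e-23 * 309 / (6 * pi * 0.00117 * 7.8e-08)
D = 2.48068e-12 m^2/s = 2.481 um^2/s

2.481


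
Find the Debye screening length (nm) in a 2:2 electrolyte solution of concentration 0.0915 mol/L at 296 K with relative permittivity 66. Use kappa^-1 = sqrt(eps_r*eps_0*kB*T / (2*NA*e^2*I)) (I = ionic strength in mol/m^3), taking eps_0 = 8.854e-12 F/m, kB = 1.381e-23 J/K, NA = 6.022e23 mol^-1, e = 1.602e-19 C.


Ionic strength I = 0.0915 * 2^2 * 1000 = 366 mol/m^3
kappa^-1 = sqrt(66 * 8.854e-12 * 1.381e-23 * 296 / (2 * 6.022e23 * (1.602e-19)^2 * 366))
kappa^-1 = 0.46 nm

0.46


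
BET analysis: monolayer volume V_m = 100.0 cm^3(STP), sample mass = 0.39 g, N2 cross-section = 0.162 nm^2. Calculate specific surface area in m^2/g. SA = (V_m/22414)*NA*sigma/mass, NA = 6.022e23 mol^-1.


Number of moles in monolayer = V_m / 22414 = 100.0 / 22414 = 0.0044615
Number of molecules = moles * NA = 0.0044615 * 6.022e23
SA = molecules * sigma / mass
SA = (100.0 / 22414) * 6.022e23 * 0.162e-18 / 0.39
SA = 1116.0 m^2/g

1116.0


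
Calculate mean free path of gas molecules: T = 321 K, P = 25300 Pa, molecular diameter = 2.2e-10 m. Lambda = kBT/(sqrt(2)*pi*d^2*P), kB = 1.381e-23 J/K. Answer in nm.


Mean free path: lambda = kB*T / (sqrt(2) * pi * d^2 * P)
lambda = 1.381e-23 * 321 / (sqrt(2) * pi * (2.2e-10)^2 * 25300)
lambda = 8.14832e-07 m
lambda = 814.83 nm

814.83


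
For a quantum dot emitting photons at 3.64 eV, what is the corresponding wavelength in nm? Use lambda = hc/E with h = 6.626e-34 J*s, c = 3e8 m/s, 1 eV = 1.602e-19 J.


Convert energy: E = 3.64 eV = 3.64 * 1.602e-19 = 5.83128e-19 J
lambda = h*c / E = 6.626e-34 * 3e8 / 5.83128e-19
lambda = 3.40886e-07 m = 340.9 nm

340.9


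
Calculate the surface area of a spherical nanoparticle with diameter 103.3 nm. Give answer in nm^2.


Radius r = 103.3/2 = 51.65 nm
Surface area SA = 4 * pi * r^2
SA = 4 * pi * (51.65)^2
SA = 33523.59 nm^2

33523.59


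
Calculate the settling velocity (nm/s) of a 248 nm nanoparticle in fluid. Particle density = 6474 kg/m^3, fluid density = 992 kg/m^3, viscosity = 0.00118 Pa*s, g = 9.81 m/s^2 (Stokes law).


Radius R = 248/2 nm = 1.24e-07 m
Density difference = 6474 - 992 = 5482 kg/m^3
v = 2 * R^2 * (rho_p - rho_f) * g / (9 * eta)
v = 2 * (1.24e-07)^2 * 5482 * 9.81 / (9 * 0.00118)
v = 1.55724e-07 m/s = 155.7245 nm/s

155.7245


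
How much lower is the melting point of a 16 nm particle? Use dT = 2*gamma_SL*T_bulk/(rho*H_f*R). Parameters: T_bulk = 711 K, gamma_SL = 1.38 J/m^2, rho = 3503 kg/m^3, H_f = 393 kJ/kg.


Radius R = 16/2 = 8 nm = 8e-09 m
Convert H_f = 393 kJ/kg = 393000 J/kg
dT = 2 * gamma_SL * T_bulk / (rho * H_f * R)
dT = 2 * 1.38 * 711 / (3503 * 393000 * 8e-09)
dT = 178.2 K

178.2


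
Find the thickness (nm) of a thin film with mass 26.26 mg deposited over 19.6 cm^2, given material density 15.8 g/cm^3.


Convert: m = 26.26 mg = 2.6260e-05 kg, A = 19.6 cm^2 = 1.9600e-03 m^2, rho = 15.8 g/cm^3 = 15800 kg/m^3
t = m / (A * rho)
t = 2.6260e-05 / (1.9600e-03 * 15800)
t = 8.4797e-07 m = 848.0 nm

848.0


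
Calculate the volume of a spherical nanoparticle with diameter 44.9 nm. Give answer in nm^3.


Radius r = 44.9/2 = 22.45 nm
Volume V = (4/3) * pi * r^3
V = (4/3) * pi * (22.45)^3
V = 47395.56 nm^3

47395.56


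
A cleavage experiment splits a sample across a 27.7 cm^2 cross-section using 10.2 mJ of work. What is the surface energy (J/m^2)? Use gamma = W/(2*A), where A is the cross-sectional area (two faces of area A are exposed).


Convert: A = 27.7 cm^2 = 0.00277 m^2, W = 10.2 mJ = 0.0102 J
Cleaving exposes two faces of area A, so total new surface = 2*A and gamma = W / (2*A)
gamma = 0.0102 / (2 * 0.00277)
gamma = 1.841 J/m^2

1.841


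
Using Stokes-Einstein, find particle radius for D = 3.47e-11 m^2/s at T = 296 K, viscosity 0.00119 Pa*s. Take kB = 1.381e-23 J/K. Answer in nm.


Stokes-Einstein: R = kB*T / (6*pi*eta*D)
R = 1.381e-23 * 296 / (6 * pi * 0.00119 * 3.47e-11)
R = 5.2518e-09 m = 5.25 nm

5.25


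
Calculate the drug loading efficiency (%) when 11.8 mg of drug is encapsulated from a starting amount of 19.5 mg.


Drug loading efficiency = (drug loaded / drug initial) * 100
DLE = 11.8 / 19.5 * 100
DLE = 0.6051 * 100
DLE = 60.51%

60.51


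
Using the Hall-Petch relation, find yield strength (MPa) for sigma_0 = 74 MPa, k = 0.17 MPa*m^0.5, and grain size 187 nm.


d = 187 nm = 1.87e-07 m
sqrt(d) = 0.000432435
Hall-Petch contribution = k / sqrt(d) = 0.17 / 0.000432435 = 393.1 MPa
sigma = sigma_0 + k/sqrt(d) = 74 + 393.1 = 467.1 MPa

467.1


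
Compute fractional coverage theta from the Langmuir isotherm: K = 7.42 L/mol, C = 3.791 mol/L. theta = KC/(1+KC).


Langmuir isotherm: theta = K*C / (1 + K*C)
K*C = 7.42 * 3.791 = 28.12922
theta = 28.12922 / (1 + 28.12922) = 28.12922 / 29.12922
theta = 0.9657

0.9657


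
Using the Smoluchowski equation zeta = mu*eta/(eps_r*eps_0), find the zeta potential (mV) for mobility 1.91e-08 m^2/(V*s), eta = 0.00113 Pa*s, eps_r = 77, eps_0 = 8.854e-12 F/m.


Smoluchowski equation: zeta = mu * eta / (eps_r * eps_0)
zeta = 1.91e-08 * 0.00113 / (77 * 8.854e-12)
zeta = 0.031658 V = 31.66 mV

31.66


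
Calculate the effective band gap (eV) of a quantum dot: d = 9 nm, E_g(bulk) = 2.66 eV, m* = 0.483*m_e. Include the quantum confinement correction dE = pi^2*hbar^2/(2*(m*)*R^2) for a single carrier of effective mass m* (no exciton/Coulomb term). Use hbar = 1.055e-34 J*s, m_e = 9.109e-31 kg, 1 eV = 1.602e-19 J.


Radius R = 9/2 nm = 4.5e-09 m
Confinement energy dE = pi^2 * hbar^2 / (2 * m_eff * m_e * R^2)
dE = pi^2 * (1.055e-34)^2 / (2 * 0.483 * 9.109e-31 * (4.5e-09)^2) J, divided by 1.602e-19 J/eV
dE = 0.0385 eV
Total band gap = E_g(bulk) + dE = 2.66 + 0.0385 = 2.6985 eV

2.6985


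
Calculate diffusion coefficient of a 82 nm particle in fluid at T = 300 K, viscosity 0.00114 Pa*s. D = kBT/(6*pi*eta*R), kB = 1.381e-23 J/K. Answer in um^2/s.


Radius R = 82/2 = 41 nm = 4.1e-08 m
D = kB*T / (6*pi*eta*R)
D = 1.381e-23 * 300 / (6 * pi * 0.00114 * 4.1e-08)
D = 4.70246e-12 m^2/s = 4.702 um^2/s

4.702


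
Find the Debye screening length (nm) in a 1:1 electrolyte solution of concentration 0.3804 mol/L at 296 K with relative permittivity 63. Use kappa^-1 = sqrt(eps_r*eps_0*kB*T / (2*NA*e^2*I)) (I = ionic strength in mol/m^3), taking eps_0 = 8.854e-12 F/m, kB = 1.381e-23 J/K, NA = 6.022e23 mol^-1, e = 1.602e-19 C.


Ionic strength I = 0.3804 * 1^2 * 1000 = 380.4 mol/m^3
kappa^-1 = sqrt(63 * 8.854e-12 * 1.381e-23 * 296 / (2 * 6.022e23 * (1.602e-19)^2 * 380.4))
kappa^-1 = 0.44 nm

0.44


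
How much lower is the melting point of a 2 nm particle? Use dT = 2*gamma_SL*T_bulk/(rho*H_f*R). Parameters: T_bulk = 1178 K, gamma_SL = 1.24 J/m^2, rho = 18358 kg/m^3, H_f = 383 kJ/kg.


Radius R = 2/2 = 1 nm = 1e-09 m
Convert H_f = 383 kJ/kg = 383000 J/kg
dT = 2 * gamma_SL * T_bulk / (rho * H_f * R)
dT = 2 * 1.24 * 1178 / (18358 * 383000 * 1e-09)
dT = 415.5 K

415.5


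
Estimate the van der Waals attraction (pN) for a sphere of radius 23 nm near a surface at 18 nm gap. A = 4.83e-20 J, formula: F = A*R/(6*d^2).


Convert to SI: R = 23 nm = 2.3e-08 m, d = 18 nm = 1.8e-08 m
F = A * R / (6 * d^2)
F = 4.83e-20 * 2.3e-08 / (6 * (1.8e-08)^2)
F = 5.71451e-13 N = 0.571 pN

0.571


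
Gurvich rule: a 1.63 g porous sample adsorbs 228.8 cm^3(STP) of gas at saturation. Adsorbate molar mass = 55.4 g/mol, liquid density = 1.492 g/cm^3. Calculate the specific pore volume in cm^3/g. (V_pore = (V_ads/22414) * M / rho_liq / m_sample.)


Moles adsorbed n = V_ads / 22414 = 228.8 / 22414 = 1.020791e-02 mol
Liquid volume V_liq = n * M / rho_liq = 1.020791e-02 * 55.4 / 1.492 = 0.37903 cm^3
Specific pore volume V_pore = V_liq / m_sample = 0.37903 / 1.63
V_pore = 0.2325 cm^3/g

0.2325


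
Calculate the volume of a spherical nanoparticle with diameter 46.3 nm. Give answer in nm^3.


Radius r = 46.3/2 = 23.15 nm
Volume V = (4/3) * pi * r^3
V = (4/3) * pi * (23.15)^3
V = 51968.67 nm^3

51968.67


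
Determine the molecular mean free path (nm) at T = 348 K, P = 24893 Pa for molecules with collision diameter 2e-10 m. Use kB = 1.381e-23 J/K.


Mean free path: lambda = kB*T / (sqrt(2) * pi * d^2 * P)
lambda = 1.381e-23 * 348 / (sqrt(2) * pi * (2e-10)^2 * 24893)
lambda = 1.08635e-06 m
lambda = 1086.35 nm

1086.35


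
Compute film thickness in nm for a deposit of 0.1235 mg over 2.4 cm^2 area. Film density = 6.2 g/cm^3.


Convert: m = 0.1235 mg = 1.2350e-07 kg, A = 2.4 cm^2 = 2.4000e-04 m^2, rho = 6.2 g/cm^3 = 6200 kg/m^3
t = m / (A * rho)
t = 1.2350e-07 / (2.4000e-04 * 6200)
t = 8.2997e-08 m = 83.0 nm

83.0


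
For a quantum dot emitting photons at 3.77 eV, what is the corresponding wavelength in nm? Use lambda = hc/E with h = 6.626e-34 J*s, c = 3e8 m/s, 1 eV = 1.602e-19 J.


Convert energy: E = 3.77 eV = 3.77 * 1.602e-19 = 6.03954e-19 J
lambda = h*c / E = 6.626e-34 * 3e8 / 6.03954e-19
lambda = 3.29131e-07 m = 329.1 nm

329.1


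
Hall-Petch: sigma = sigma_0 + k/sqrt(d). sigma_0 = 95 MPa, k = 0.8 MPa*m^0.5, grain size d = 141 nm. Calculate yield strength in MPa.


d = 141 nm = 1.41e-07 m
sqrt(d) = 0.0003754997
Hall-Petch contribution = k / sqrt(d) = 0.8 / 0.0003754997 = 2130.5 MPa
sigma = sigma_0 + k/sqrt(d) = 95 + 2130.5 = 2225.5 MPa

2225.5


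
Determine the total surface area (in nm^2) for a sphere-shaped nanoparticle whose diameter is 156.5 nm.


Radius r = 156.5/2 = 78.25 nm
Surface area SA = 4 * pi * r^2
SA = 4 * pi * (78.25)^2
SA = 76944.67 nm^2

76944.67


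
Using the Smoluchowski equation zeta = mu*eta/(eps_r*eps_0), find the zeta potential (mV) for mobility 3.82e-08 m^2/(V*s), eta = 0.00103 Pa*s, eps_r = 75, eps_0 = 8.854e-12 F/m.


Smoluchowski equation: zeta = mu * eta / (eps_r * eps_0)
zeta = 3.82e-08 * 0.00103 / (75 * 8.854e-12)
zeta = 0.059252 V = 59.25 mV

59.25


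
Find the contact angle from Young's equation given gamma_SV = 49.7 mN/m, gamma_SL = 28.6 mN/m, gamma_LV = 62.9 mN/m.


cos(theta) = (gamma_SV - gamma_SL) / gamma_LV
cos(theta) = (49.7 - 28.6) / 62.9
cos(theta) = 0.335453
theta = arccos(0.335453) = 70.4 degrees

70.4


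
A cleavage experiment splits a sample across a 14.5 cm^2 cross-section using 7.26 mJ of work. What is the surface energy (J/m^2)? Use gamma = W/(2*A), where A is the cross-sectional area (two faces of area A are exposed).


Convert: A = 14.5 cm^2 = 0.00145 m^2, W = 7.26 mJ = 0.00726 J
Cleaving exposes two faces of area A, so total new surface = 2*A and gamma = W / (2*A)
gamma = 0.00726 / (2 * 0.00145)
gamma = 2.503 J/m^2

2.503


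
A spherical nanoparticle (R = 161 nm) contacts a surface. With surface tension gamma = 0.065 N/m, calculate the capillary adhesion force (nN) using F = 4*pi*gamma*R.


Convert radius: R = 161 nm = 1.61e-07 m
F = 4 * pi * gamma * R
F = 4 * pi * 0.065 * 1.61e-07
F = 1.31507e-07 N = 131.5071 nN

131.5071


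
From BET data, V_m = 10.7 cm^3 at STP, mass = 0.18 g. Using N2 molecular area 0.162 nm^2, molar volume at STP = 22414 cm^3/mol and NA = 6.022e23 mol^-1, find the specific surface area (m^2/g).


Number of moles in monolayer = V_m / 22414 = 10.7 / 22414 = 0.00047738
Number of molecules = moles * NA = 0.00047738 * 6.022e23
SA = molecules * sigma / mass
SA = (10.7 / 22414) * 6.022e23 * 0.162e-18 / 0.18
SA = 258.7 m^2/g

258.7


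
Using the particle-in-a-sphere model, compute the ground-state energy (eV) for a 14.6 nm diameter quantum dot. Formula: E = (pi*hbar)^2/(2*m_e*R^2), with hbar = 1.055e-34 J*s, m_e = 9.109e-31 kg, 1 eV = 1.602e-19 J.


Radius R = 14.6/2 = 7.3 nm = 7.3e-09 m
E = (pi * 1.055e-34)^2 / (2 * 9.109e-31 * (7.3e-09)^2)
E(J) = 1.13151e-21
E = E(J) / 1.602e-19 = 0.0071 eV

0.0071


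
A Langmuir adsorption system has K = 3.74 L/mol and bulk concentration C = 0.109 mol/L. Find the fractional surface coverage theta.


Langmuir isotherm: theta = K*C / (1 + K*C)
K*C = 3.74 * 0.109 = 0.40766
theta = 0.40766 / (1 + 0.40766) = 0.40766 / 1.40766
theta = 0.2896

0.2896


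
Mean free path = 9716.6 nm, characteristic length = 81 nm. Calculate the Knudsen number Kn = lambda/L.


Knudsen number Kn = lambda / L
Kn = 9716.6 / 81
Kn = 119.958

119.958


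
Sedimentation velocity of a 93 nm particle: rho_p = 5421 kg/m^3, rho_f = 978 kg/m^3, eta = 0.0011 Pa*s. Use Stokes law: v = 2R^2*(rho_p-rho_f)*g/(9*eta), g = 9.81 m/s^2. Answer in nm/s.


Radius R = 93/2 nm = 4.65e-08 m
Density difference = 5421 - 978 = 4443 kg/m^3
v = 2 * R^2 * (rho_p - rho_f) * g / (9 * eta)
v = 2 * (4.65e-08)^2 * 4443 * 9.81 / (9 * 0.0011)
v = 1.90391e-08 m/s = 19.0391 nm/s

19.0391


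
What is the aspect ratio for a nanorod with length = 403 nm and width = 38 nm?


Aspect ratio AR = length / diameter
AR = 403 / 38
AR = 10.61

10.61


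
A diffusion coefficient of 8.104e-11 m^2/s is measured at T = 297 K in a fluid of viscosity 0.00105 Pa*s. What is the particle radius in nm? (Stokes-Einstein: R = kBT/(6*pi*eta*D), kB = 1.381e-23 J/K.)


Stokes-Einstein: R = kB*T / (6*pi*eta*D)
R = 1.381e-23 * 297 / (6 * pi * 0.00105 * 8.104e-11)
R = 2.55717e-09 m = 2.56 nm

2.56


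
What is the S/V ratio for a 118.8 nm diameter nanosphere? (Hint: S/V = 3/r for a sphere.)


Radius r = 118.8/2 = 59.4 nm
S/V = 3 / r = 3 / 59.4
S/V = 0.0505 nm^-1

0.0505


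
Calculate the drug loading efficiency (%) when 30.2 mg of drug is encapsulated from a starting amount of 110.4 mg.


Drug loading efficiency = (drug loaded / drug initial) * 100
DLE = 30.2 / 110.4 * 100
DLE = 0.2736 * 100
DLE = 27.36%

27.36


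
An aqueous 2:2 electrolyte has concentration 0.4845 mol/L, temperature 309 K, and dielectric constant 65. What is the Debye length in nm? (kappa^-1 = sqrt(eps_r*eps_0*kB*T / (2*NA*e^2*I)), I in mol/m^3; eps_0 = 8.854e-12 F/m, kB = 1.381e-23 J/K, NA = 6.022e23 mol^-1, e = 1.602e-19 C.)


Ionic strength I = 0.4845 * 2^2 * 1000 = 1938 mol/m^3
kappa^-1 = sqrt(65 * 8.854e-12 * 1.381e-23 * 309 / (2 * 6.022e23 * (1.602e-19)^2 * 1938))
kappa^-1 = 0.202 nm

0.202


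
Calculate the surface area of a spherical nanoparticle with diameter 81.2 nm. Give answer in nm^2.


Radius r = 81.2/2 = 40.6 nm
Surface area SA = 4 * pi * r^2
SA = 4 * pi * (40.6)^2
SA = 20713.9 nm^2

20713.9


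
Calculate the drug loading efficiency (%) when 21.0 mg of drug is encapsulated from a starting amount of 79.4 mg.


Drug loading efficiency = (drug loaded / drug initial) * 100
DLE = 21.0 / 79.4 * 100
DLE = 0.2645 * 100
DLE = 26.45%

26.45


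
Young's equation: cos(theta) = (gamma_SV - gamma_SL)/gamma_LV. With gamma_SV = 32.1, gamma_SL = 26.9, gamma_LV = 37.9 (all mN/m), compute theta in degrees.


cos(theta) = (gamma_SV - gamma_SL) / gamma_LV
cos(theta) = (32.1 - 26.9) / 37.9
cos(theta) = 0.137203
theta = arccos(0.137203) = 82.11 degrees

82.11


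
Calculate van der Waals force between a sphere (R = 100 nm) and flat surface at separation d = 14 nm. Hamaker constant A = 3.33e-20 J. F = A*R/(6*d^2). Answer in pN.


Convert to SI: R = 100 nm = 1e-07 m, d = 14 nm = 1.4e-08 m
F = A * R / (6 * d^2)
F = 3.33e-20 * 1e-07 / (6 * (1.4e-08)^2)
F = 2.83163e-12 N = 2.832 pN

2.832


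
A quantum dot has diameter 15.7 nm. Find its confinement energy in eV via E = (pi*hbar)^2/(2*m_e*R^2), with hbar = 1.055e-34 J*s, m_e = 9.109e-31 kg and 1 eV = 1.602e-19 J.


Radius R = 15.7/2 = 7.85 nm = 7.85e-09 m
E = (pi * 1.055e-34)^2 / (2 * 9.109e-31 * (7.85e-09)^2)
E(J) = 9.78509e-22
E = E(J) / 1.602e-19 = 0.0061 eV

0.0061


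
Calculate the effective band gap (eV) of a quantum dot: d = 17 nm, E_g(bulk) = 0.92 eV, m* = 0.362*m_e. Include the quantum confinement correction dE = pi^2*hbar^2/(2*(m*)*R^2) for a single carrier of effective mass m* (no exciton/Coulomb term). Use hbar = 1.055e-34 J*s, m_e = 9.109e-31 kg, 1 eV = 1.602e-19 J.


Radius R = 17/2 nm = 8.5e-09 m
Confinement energy dE = pi^2 * hbar^2 / (2 * m_eff * m_e * R^2)
dE = pi^2 * (1.055e-34)^2 / (2 * 0.362 * 9.109e-31 * (8.5e-09)^2) J, divided by 1.602e-19 J/eV
dE = 0.0144 eV
Total band gap = E_g(bulk) + dE = 0.92 + 0.0144 = 0.9344 eV

0.9344


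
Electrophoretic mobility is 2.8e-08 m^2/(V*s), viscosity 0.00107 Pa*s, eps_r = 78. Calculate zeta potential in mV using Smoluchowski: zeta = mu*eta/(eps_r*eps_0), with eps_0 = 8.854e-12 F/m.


Smoluchowski equation: zeta = mu * eta / (eps_r * eps_0)
zeta = 2.8e-08 * 0.00107 / (78 * 8.854e-12)
zeta = 0.043382 V = 43.38 mV

43.38


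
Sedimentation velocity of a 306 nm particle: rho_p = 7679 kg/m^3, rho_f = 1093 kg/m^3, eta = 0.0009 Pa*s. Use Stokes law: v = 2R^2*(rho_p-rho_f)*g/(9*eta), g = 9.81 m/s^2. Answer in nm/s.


Radius R = 306/2 nm = 1.53e-07 m
Density difference = 7679 - 1093 = 6586 kg/m^3
v = 2 * R^2 * (rho_p - rho_f) * g / (9 * eta)
v = 2 * (1.53e-07)^2 * 6586 * 9.81 / (9 * 0.0009)
v = 3.73438e-07 m/s = 373.4381 nm/s

373.4381


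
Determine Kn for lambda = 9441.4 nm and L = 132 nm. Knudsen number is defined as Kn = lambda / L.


Knudsen number Kn = lambda / L
Kn = 9441.4 / 132
Kn = 71.5258

71.5258


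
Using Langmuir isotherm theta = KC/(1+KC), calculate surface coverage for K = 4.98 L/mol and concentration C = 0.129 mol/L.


Langmuir isotherm: theta = K*C / (1 + K*C)
K*C = 4.98 * 0.129 = 0.64242
theta = 0.64242 / (1 + 0.64242) = 0.64242 / 1.64242
theta = 0.3911

0.3911


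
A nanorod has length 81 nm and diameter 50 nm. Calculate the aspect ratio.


Aspect ratio AR = length / diameter
AR = 81 / 50
AR = 1.62

1.62


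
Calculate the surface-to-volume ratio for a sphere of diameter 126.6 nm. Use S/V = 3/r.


Radius r = 126.6/2 = 63.3 nm
S/V = 3 / r = 3 / 63.3
S/V = 0.0474 nm^-1

0.0474


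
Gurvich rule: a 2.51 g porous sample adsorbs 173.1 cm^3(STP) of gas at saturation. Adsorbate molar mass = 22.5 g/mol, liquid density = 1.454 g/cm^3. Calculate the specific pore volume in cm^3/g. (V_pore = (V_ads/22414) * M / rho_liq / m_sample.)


Moles adsorbed n = V_ads / 22414 = 173.1 / 22414 = 7.722852e-03 mol
Liquid volume V_liq = n * M / rho_liq = 7.722852e-03 * 22.5 / 1.454 = 0.11951 cm^3
Specific pore volume V_pore = V_liq / m_sample = 0.11951 / 2.51
V_pore = 0.0476 cm^3/g

0.0476


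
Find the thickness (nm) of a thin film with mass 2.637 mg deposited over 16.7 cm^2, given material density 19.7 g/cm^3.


Convert: m = 2.637 mg = 2.6370e-06 kg, A = 16.7 cm^2 = 1.6700e-03 m^2, rho = 19.7 g/cm^3 = 19700 kg/m^3
t = m / (A * rho)
t = 2.6370e-06 / (1.6700e-03 * 19700)
t = 8.0154e-08 m = 80.2 nm

80.2


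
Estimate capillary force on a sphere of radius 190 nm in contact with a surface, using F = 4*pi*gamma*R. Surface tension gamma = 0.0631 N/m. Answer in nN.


Convert radius: R = 190 nm = 1.9e-07 m
F = 4 * pi * gamma * R
F = 4 * pi * 0.0631 * 1.9e-07
F = 1.50658e-07 N = 150.6582 nN

150.6582


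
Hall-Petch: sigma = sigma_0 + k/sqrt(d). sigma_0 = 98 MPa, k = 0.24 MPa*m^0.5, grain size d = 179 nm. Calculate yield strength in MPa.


d = 179 nm = 1.79e-07 m
sqrt(d) = 0.0004230839
Hall-Petch contribution = k / sqrt(d) = 0.24 / 0.0004230839 = 567.3 MPa
sigma = sigma_0 + k/sqrt(d) = 98 + 567.3 = 665.3 MPa

665.3


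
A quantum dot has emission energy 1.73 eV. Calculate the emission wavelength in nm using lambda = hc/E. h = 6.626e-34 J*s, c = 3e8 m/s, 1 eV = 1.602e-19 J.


Convert energy: E = 1.73 eV = 1.73 * 1.602e-19 = 2.77146e-19 J
lambda = h*c / E = 6.626e-34 * 3e8 / 2.77146e-19
lambda = 7.17239e-07 m = 717.2 nm

717.2


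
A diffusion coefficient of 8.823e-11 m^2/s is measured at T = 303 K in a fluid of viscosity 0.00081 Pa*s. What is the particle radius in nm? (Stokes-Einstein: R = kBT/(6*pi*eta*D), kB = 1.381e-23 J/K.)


Stokes-Einstein: R = kB*T / (6*pi*eta*D)
R = 1.381e-23 * 303 / (6 * pi * 0.00081 * 8.823e-11)
R = 3.10623e-09 m = 3.11 nm

3.11


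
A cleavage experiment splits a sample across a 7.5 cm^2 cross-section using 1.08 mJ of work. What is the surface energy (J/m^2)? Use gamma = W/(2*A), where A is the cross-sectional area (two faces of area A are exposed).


Convert: A = 7.5 cm^2 = 0.00075 m^2, W = 1.08 mJ = 0.00108 J
Cleaving exposes two faces of area A, so total new surface = 2*A and gamma = W / (2*A)
gamma = 0.00108 / (2 * 0.00075)
gamma = 0.72 J/m^2

0.72


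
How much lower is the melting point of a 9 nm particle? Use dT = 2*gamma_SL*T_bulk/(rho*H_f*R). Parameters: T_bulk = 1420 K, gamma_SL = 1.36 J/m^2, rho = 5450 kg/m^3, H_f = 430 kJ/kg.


Radius R = 9/2 = 4.5 nm = 4.5e-09 m
Convert H_f = 430 kJ/kg = 430000 J/kg
dT = 2 * gamma_SL * T_bulk / (rho * H_f * R)
dT = 2 * 1.36 * 1420 / (5450 * 430000 * 4.5e-09)
dT = 366.3 K

366.3


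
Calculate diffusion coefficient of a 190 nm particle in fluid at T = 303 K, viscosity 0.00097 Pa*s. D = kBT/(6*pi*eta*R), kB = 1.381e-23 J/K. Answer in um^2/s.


Radius R = 190/2 = 95 nm = 9.5e-08 m
D = kB*T / (6*pi*eta*R)
D = 1.381e-23 * 303 / (6 * pi * 0.00097 * 9.5e-08)
D = 2.40902e-12 m^2/s = 2.409 um^2/s

2.409


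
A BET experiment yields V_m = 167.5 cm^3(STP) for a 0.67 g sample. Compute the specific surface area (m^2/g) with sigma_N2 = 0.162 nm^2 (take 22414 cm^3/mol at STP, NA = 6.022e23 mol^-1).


Number of moles in monolayer = V_m / 22414 = 167.5 / 22414 = 0.00747301
Number of molecules = moles * NA = 0.00747301 * 6.022e23
SA = molecules * sigma / mass
SA = (167.5 / 22414) * 6.022e23 * 0.162e-18 / 0.67
SA = 1088.1 m^2/g

1088.1


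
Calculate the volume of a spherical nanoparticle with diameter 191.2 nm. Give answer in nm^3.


Radius r = 191.2/2 = 95.6 nm
Volume V = (4/3) * pi * r^3
V = (4/3) * pi * (95.6)^3
V = 3659841.57 nm^3

3659841.57


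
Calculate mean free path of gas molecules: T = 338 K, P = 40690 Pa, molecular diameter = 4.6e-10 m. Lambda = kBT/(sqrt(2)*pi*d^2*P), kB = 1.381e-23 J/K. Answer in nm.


Mean free path: lambda = kB*T / (sqrt(2) * pi * d^2 * P)
lambda = 1.381e-23 * 338 / (sqrt(2) * pi * (4.6e-10)^2 * 40690)
lambda = 1.22023e-07 m
lambda = 122.02 nm

122.02


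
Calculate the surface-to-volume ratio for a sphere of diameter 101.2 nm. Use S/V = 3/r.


Radius r = 101.2/2 = 50.6 nm
S/V = 3 / r = 3 / 50.6
S/V = 0.0593 nm^-1

0.0593


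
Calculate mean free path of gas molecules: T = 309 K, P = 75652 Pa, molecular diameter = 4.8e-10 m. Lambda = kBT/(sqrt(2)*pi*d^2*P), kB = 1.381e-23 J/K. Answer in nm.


Mean free path: lambda = kB*T / (sqrt(2) * pi * d^2 * P)
lambda = 1.381e-23 * 309 / (sqrt(2) * pi * (4.8e-10)^2 * 75652)
lambda = 5.51042e-08 m
lambda = 55.1 nm

55.1


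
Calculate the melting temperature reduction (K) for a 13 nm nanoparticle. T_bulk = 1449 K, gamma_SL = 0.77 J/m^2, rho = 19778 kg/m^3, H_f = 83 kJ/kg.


Radius R = 13/2 = 6.5 nm = 6.5e-09 m
Convert H_f = 83 kJ/kg = 83000 J/kg
dT = 2 * gamma_SL * T_bulk / (rho * H_f * R)
dT = 2 * 0.77 * 1449 / (19778 * 83000 * 6.5e-09)
dT = 209.1 K

209.1


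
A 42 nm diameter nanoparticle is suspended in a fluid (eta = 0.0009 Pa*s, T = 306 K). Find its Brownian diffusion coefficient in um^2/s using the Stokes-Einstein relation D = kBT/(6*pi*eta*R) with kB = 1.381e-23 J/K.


Radius R = 42/2 = 21 nm = 2.1e-08 m
D = kB*T / (6*pi*eta*R)
D = 1.381e-23 * 306 / (6 * pi * 0.0009 * 2.1e-08)
D = 1.18618e-11 m^2/s = 11.862 um^2/s

11.862


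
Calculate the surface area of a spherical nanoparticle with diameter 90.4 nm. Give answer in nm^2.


Radius r = 90.4/2 = 45.2 nm
Surface area SA = 4 * pi * r^2
SA = 4 * pi * (45.2)^2
SA = 25673.6 nm^2

25673.6


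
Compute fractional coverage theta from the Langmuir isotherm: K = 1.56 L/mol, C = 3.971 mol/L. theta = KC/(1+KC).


Langmuir isotherm: theta = K*C / (1 + K*C)
K*C = 1.56 * 3.971 = 6.19476
theta = 6.19476 / (1 + 6.19476) = 6.19476 / 7.19476
theta = 0.861

0.861


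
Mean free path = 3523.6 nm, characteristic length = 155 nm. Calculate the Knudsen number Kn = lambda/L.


Knudsen number Kn = lambda / L
Kn = 3523.6 / 155
Kn = 22.7329

22.7329


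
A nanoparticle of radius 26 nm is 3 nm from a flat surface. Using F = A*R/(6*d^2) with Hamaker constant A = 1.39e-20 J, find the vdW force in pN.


Convert to SI: R = 26 nm = 2.6e-08 m, d = 3 nm = 3e-09 m
F = A * R / (6 * d^2)
F = 1.39e-20 * 2.6e-08 / (6 * (3e-09)^2)
F = 6.69259e-12 N = 6.693 pN

6.693


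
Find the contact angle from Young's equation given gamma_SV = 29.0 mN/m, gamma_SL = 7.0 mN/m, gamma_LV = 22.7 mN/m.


cos(theta) = (gamma_SV - gamma_SL) / gamma_LV
cos(theta) = (29.0 - 7.0) / 22.7
cos(theta) = 0.969163
theta = arccos(0.969163) = 14.27 degrees

14.27


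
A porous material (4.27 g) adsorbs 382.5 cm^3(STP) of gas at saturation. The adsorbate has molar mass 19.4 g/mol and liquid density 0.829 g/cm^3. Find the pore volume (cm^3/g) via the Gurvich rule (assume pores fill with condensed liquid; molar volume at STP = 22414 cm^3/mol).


Moles adsorbed n = V_ads / 22414 = 382.5 / 22414 = 1.706523e-02 mol
Liquid volume V_liq = n * M / rho_liq = 1.706523e-02 * 19.4 / 0.829 = 0.39936 cm^3
Specific pore volume V_pore = V_liq / m_sample = 0.39936 / 4.27
V_pore = 0.0935 cm^3/g

0.0935


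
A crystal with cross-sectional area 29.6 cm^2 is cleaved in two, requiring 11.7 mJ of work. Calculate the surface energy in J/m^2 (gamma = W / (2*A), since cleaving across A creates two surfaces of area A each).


Convert: A = 29.6 cm^2 = 0.00296 m^2, W = 11.7 mJ = 0.0117 J
Cleaving exposes two faces of area A, so total new surface = 2*A and gamma = W / (2*A)
gamma = 0.0117 / (2 * 0.00296)
gamma = 1.976 J/m^2

1.976


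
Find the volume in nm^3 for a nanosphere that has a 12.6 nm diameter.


Radius r = 12.6/2 = 6.3 nm
Volume V = (4/3) * pi * r^3
V = (4/3) * pi * (6.3)^3
V = 1047.39 nm^3

1047.39


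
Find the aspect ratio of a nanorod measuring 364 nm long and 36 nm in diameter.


Aspect ratio AR = length / diameter
AR = 364 / 36
AR = 10.11

10.11


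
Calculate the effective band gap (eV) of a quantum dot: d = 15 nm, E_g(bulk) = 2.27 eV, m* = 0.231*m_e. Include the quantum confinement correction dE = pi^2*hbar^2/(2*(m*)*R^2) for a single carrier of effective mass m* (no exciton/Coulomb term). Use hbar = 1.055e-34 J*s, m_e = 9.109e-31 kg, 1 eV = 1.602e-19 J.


Radius R = 15/2 nm = 7.5e-09 m
Confinement energy dE = pi^2 * hbar^2 / (2 * m_eff * m_e * R^2)
dE = pi^2 * (1.055e-34)^2 / (2 * 0.231 * 9.109e-31 * (7.5e-09)^2) J, divided by 1.602e-19 J/eV
dE = 0.029 eV
Total band gap = E_g(bulk) + dE = 2.27 + 0.029 = 2.299 eV

2.299


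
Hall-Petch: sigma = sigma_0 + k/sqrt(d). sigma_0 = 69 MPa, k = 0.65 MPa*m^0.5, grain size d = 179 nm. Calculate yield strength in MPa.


d = 179 nm = 1.79e-07 m
sqrt(d) = 0.0004230839
Hall-Petch contribution = k / sqrt(d) = 0.65 / 0.0004230839 = 1536.3 MPa
sigma = sigma_0 + k/sqrt(d) = 69 + 1536.3 = 1605.3 MPa

1605.3


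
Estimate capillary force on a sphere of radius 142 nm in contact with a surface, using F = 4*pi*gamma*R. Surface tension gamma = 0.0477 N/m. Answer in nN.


Convert radius: R = 142 nm = 1.42e-07 m
F = 4 * pi * gamma * R
F = 4 * pi * 0.0477 * 1.42e-07
F = 8.51171e-08 N = 85.1171 nN

85.1171


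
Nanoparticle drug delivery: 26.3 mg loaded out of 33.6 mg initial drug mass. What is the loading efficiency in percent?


Drug loading efficiency = (drug loaded / drug initial) * 100
DLE = 26.3 / 33.6 * 100
DLE = 0.7827 * 100
DLE = 78.27%

78.27


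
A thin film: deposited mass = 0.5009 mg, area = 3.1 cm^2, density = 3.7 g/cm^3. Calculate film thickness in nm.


Convert: m = 0.5009 mg = 5.0090e-07 kg, A = 3.1 cm^2 = 3.1000e-04 m^2, rho = 3.7 g/cm^3 = 3700 kg/m^3
t = m / (A * rho)
t = 5.0090e-07 / (3.1000e-04 * 3700)
t = 4.3670e-07 m = 436.7 nm

436.7


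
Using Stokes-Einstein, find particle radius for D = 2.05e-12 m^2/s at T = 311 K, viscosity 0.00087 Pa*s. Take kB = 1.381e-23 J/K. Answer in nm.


Stokes-Einstein: R = kB*T / (6*pi*eta*D)
R = 1.381e-23 * 311 / (6 * pi * 0.00087 * 2.05e-12)
R = 1.27756e-07 m = 127.76 nm

127.76


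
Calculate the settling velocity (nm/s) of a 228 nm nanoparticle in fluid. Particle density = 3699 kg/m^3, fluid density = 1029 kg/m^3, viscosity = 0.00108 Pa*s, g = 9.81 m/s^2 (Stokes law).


Radius R = 228/2 nm = 1.14e-07 m
Density difference = 3699 - 1029 = 2670 kg/m^3
v = 2 * R^2 * (rho_p - rho_f) * g / (9 * eta)
v = 2 * (1.14e-07)^2 * 2670 * 9.81 / (9 * 0.00108)
v = 7.00412e-08 m/s = 70.0412 nm/s

70.0412


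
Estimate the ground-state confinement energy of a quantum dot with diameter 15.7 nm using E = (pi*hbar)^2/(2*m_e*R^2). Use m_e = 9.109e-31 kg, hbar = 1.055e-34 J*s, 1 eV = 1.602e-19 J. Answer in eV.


Radius R = 15.7/2 = 7.85 nm = 7.85e-09 m
E = (pi * 1.055e-34)^2 / (2 * 9.109e-31 * (7.85e-09)^2)
E(J) = 9.78509e-22
E = E(J) / 1.602e-19 = 0.0061 eV

0.0061


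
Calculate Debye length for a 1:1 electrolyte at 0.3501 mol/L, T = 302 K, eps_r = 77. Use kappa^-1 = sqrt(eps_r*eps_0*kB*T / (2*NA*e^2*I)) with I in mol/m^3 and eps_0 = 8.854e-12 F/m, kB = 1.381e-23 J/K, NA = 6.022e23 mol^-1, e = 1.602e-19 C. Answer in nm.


Ionic strength I = 0.3501 * 1^2 * 1000 = 350.1 mol/m^3
kappa^-1 = sqrt(77 * 8.854e-12 * 1.381e-23 * 302 / (2 * 6.022e23 * (1.602e-19)^2 * 350.1))
kappa^-1 = 0.513 nm

0.513


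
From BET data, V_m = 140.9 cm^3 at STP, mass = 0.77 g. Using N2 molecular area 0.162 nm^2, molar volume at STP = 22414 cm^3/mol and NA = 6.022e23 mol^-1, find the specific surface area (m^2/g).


Number of moles in monolayer = V_m / 22414 = 140.9 / 22414 = 0.00628625
Number of molecules = moles * NA = 0.00628625 * 6.022e23
SA = molecules * sigma / mass
SA = (140.9 / 22414) * 6.022e23 * 0.162e-18 / 0.77
SA = 796.4 m^2/g

796.4


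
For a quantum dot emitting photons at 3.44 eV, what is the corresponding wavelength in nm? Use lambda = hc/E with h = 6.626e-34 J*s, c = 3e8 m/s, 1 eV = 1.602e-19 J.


Convert energy: E = 3.44 eV = 3.44 * 1.602e-19 = 5.51088e-19 J
lambda = h*c / E = 6.626e-34 * 3e8 / 5.51088e-19
lambda = 3.60705e-07 m = 360.7 nm

360.7


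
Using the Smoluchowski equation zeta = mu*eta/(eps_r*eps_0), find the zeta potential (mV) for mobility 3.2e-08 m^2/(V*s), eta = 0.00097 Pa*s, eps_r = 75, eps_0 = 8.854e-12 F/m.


Smoluchowski equation: zeta = mu * eta / (eps_r * eps_0)
zeta = 3.2e-08 * 0.00097 / (75 * 8.854e-12)
zeta = 0.046743 V = 46.74 mV

46.74


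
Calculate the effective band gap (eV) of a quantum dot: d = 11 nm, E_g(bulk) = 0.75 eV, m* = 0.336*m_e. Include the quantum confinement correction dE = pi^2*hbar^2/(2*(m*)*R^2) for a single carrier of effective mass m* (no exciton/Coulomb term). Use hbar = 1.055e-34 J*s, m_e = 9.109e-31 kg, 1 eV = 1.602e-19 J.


Radius R = 11/2 nm = 5.5e-09 m
Confinement energy dE = pi^2 * hbar^2 / (2 * m_eff * m_e * R^2)
dE = pi^2 * (1.055e-34)^2 / (2 * 0.336 * 9.109e-31 * (5.5e-09)^2) J, divided by 1.602e-19 J/eV
dE = 0.037 eV
Total band gap = E_g(bulk) + dE = 0.75 + 0.037 = 0.787 eV

0.787


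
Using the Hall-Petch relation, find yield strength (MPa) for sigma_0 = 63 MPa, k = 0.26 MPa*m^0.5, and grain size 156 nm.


d = 156 nm = 1.56e-07 m
sqrt(d) = 0.0003949684
Hall-Petch contribution = k / sqrt(d) = 0.26 / 0.0003949684 = 658.3 MPa
sigma = sigma_0 + k/sqrt(d) = 63 + 658.3 = 721.3 MPa

721.3


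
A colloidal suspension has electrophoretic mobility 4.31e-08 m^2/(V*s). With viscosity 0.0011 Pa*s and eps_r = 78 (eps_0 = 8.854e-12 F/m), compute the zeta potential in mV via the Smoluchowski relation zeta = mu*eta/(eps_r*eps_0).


Smoluchowski equation: zeta = mu * eta / (eps_r * eps_0)
zeta = 4.31e-08 * 0.0011 / (78 * 8.854e-12)
zeta = 0.068649 V = 68.65 mV

68.65


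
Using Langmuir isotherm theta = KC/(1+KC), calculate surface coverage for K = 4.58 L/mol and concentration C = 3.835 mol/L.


Langmuir isotherm: theta = K*C / (1 + K*C)
K*C = 4.58 * 3.835 = 17.5643
theta = 17.5643 / (1 + 17.5643) = 17.5643 / 18.5643
theta = 0.9461

0.9461


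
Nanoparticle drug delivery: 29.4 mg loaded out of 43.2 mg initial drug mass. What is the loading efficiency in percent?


Drug loading efficiency = (drug loaded / drug initial) * 100
DLE = 29.4 / 43.2 * 100
DLE = 0.6806 * 100
DLE = 68.06%

68.06


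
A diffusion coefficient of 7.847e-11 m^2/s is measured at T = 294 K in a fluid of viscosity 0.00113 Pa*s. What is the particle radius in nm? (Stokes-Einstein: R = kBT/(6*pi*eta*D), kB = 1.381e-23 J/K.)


Stokes-Einstein: R = kB*T / (6*pi*eta*D)
R = 1.381e-23 * 294 / (6 * pi * 0.00113 * 7.847e-11)
R = 2.42917e-09 m = 2.43 nm

2.43


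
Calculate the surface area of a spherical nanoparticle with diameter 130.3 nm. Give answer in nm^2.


Radius r = 130.3/2 = 65.15 nm
Surface area SA = 4 * pi * r^2
SA = 4 * pi * (65.15)^2
SA = 53338.24 nm^2

53338.24


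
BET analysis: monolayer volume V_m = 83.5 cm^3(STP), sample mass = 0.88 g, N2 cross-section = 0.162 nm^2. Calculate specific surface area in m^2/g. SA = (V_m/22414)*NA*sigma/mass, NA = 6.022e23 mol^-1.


Number of moles in monolayer = V_m / 22414 = 83.5 / 22414 = 0.00372535
Number of molecules = moles * NA = 0.00372535 * 6.022e23
SA = molecules * sigma / mass
SA = (83.5 / 22414) * 6.022e23 * 0.162e-18 / 0.88
SA = 413.0 m^2/g

413.0


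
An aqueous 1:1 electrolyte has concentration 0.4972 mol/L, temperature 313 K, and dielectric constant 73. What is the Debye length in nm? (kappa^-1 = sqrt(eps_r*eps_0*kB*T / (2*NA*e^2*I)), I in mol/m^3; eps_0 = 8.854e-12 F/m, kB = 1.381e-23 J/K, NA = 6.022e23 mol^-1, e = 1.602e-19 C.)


Ionic strength I = 0.4972 * 1^2 * 1000 = 497.2 mol/m^3
kappa^-1 = sqrt(73 * 8.854e-12 * 1.381e-23 * 313 / (2 * 6.022e23 * (1.602e-19)^2 * 497.2))
kappa^-1 = 0.426 nm

0.426


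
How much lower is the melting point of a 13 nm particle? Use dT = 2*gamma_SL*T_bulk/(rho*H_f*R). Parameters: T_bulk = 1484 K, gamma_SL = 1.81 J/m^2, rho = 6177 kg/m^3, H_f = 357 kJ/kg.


Radius R = 13/2 = 6.5 nm = 6.5e-09 m
Convert H_f = 357 kJ/kg = 357000 J/kg
dT = 2 * gamma_SL * T_bulk / (rho * H_f * R)
dT = 2 * 1.81 * 1484 / (6177 * 357000 * 6.5e-09)
dT = 374.8 K

374.8


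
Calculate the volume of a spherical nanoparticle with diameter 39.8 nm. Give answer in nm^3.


Radius r = 39.8/2 = 19.9 nm
Volume V = (4/3) * pi * r^3
V = (4/3) * pi * (19.9)^3
V = 33010.18 nm^3

33010.18


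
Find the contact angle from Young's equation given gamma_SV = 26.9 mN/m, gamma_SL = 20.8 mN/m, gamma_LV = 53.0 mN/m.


cos(theta) = (gamma_SV - gamma_SL) / gamma_LV
cos(theta) = (26.9 - 20.8) / 53.0
cos(theta) = 0.115094
theta = arccos(0.115094) = 83.39 degrees

83.39


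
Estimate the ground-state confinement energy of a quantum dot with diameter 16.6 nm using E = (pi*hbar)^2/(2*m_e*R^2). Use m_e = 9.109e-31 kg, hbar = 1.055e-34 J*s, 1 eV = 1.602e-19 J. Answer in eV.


Radius R = 16.6/2 = 8.3 nm = 8.3e-09 m
E = (pi * 1.055e-34)^2 / (2 * 9.109e-31 * (8.3e-09)^2)
E(J) = 8.75282e-22
E = E(J) / 1.602e-19 = 0.0055 eV

0.0055


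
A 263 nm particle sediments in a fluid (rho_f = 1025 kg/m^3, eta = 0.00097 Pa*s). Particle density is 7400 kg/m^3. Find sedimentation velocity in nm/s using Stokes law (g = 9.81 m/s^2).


Radius R = 263/2 nm = 1.315e-07 m
Density difference = 7400 - 1025 = 6375 kg/m^3
v = 2 * R^2 * (rho_p - rho_f) * g / (9 * eta)
v = 2 * (1.315e-07)^2 * 6375 * 9.81 / (9 * 0.00097)
v = 2.47752e-07 m/s = 247.7516 nm/s

247.7516


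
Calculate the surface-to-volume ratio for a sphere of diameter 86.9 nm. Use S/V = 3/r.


Radius r = 86.9/2 = 43.45 nm
S/V = 3 / r = 3 / 43.45
S/V = 0.069 nm^-1

0.069


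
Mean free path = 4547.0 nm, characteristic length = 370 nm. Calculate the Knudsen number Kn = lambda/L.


Knudsen number Kn = lambda / L
Kn = 4547.0 / 370
Kn = 12.2892

12.2892


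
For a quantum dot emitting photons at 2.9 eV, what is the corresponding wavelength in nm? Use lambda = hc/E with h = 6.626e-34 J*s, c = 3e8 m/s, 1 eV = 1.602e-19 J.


Convert energy: E = 2.9 eV = 2.9 * 1.602e-19 = 4.6458e-19 J
lambda = h*c / E = 6.626e-34 * 3e8 / 4.6458e-19
lambda = 4.2787e-07 m = 427.9 nm

427.9


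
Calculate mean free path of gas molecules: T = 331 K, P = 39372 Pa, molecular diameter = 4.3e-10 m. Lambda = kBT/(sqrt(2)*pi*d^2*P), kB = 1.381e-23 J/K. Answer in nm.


Mean free path: lambda = kB*T / (sqrt(2) * pi * d^2 * P)
lambda = 1.381e-23 * 331 / (sqrt(2) * pi * (4.3e-10)^2 * 39372)
lambda = 1.41329e-07 m
lambda = 141.33 nm

141.33


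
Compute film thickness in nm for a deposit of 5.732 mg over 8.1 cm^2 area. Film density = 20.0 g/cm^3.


Convert: m = 5.732 mg = 5.7320e-06 kg, A = 8.1 cm^2 = 8.1000e-04 m^2, rho = 20.0 g/cm^3 = 20000 kg/m^3
t = m / (A * rho)
t = 5.7320e-06 / (8.1000e-04 * 20000)
t = 3.5383e-07 m = 353.8 nm

353.8


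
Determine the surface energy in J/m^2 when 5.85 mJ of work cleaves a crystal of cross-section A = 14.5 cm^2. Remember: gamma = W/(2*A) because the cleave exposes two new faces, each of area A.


Convert: A = 14.5 cm^2 = 0.00145 m^2, W = 5.85 mJ = 0.00585 J
Cleaving exposes two faces of area A, so total new surface = 2*A and gamma = W / (2*A)
gamma = 0.00585 / (2 * 0.00145)
gamma = 2.017 J/m^2

2.017


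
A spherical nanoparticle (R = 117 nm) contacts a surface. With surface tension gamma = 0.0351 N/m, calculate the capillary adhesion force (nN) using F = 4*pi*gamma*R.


Convert radius: R = 117 nm = 1.17e-07 m
F = 4 * pi * gamma * R
F = 4 * pi * 0.0351 * 1.17e-07
F = 5.16063e-08 N = 51.6063 nN

51.6063


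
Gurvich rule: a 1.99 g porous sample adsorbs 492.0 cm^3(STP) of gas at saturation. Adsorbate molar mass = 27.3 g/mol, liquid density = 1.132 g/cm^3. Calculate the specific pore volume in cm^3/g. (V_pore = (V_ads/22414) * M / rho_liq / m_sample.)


Moles adsorbed n = V_ads / 22414 = 492.0 / 22414 = 2.195057e-02 mol
Liquid volume V_liq = n * M / rho_liq = 2.195057e-02 * 27.3 / 1.132 = 0.52937 cm^3
Specific pore volume V_pore = V_liq / m_sample = 0.52937 / 1.99
V_pore = 0.266 cm^3/g

0.266
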